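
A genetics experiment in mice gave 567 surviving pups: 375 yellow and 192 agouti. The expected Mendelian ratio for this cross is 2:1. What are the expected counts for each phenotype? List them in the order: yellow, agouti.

378, 189

The 2:1 ratio has 3 parts, so with N = 567 the expected counts are:
  yellow: 567 × 2/3 = 378
  agouti: 567 × 1/3 = 189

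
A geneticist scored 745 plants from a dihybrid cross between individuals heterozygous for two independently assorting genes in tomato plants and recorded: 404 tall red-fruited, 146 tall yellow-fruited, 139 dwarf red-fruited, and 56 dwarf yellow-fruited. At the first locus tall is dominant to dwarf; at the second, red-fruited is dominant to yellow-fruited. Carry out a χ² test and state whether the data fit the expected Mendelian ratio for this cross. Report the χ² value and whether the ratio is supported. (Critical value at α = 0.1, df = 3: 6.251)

2.743; consistent

A dihybrid F₂ with independent assortment and complete dominance at both loci gives a 9:3:3:1 phenotypic ratio.
Under the 9:3:3:1 hypothesis (Σ ratio = 16, N = 745):
  tall red-fruited: 745 × 9/16 = 419.0625
  tall yellow-fruited: 745 × 3/16 = 139.6875
  dwarf red-fruited: 745 × 3/16 = 139.6875
  dwarf yellow-fruited: 745 × 1/16 = 46.5625
χ² = Σ (O − E)² / E
  tall red-fruited: (404 − 419.0625)² / 419.0625 = 0.5414
  tall yellow-fruited: (146 − 139.6875)² / 139.6875 = 0.2853
  dwarf red-fruited: (139 − 139.6875)² / 139.6875 = 0.0034
  dwarf yellow-fruited: (56 − 46.5625)² / 46.5625 = 1.9128
χ² = 0.5414 + 0.2853 + 0.0034 + 1.9128 = 2.7429 ≈ 2.743
Degrees of freedom = 4 − 1 = 3; critical value at α = 0.1 is 6.251.
Since 2.743 < 6.251, we fail to reject the null hypothesis — the data are consistent with the 9:3:3:1 ratio.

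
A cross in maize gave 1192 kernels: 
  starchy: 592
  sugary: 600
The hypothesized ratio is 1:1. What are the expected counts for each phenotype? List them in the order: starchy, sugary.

Under the 1:1 hypothesis (Σ ratio = 2, N = 1192):
  starchy: 1192 × 1/2 = 596
  sugary: 1192 × 1/2 = 596

596, 596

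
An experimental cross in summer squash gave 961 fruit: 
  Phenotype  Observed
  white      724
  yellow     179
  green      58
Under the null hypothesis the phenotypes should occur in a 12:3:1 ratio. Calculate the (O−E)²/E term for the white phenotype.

0.015

The 12:3:1 ratio has 16 parts, so with N = 961 the expected counts are:
  white: 961 × 12/16 = 720.75
  yellow: 961 × 3/16 = 180.1875
  green: 961 × 1/16 = 60.0625
Contribution of white: (724 − 720.75)² / 720.75 = 0.0147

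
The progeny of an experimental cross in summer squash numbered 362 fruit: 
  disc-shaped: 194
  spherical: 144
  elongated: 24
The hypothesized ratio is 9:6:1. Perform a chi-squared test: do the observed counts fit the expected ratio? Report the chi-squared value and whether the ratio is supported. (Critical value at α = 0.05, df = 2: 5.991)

1.040; consistent

Expected counts for N = 362 under a 9:6:1 ratio (total parts = 16):
  disc-shaped: 362 × 9/16 = 203.625
  spherical: 362 × 6/16 = 135.75
  elongated: 362 × 1/16 = 22.625
χ² = Σ (O − E)² / E
  disc-shaped: (194 − 203.625)² / 203.625 = 0.4550
  spherical: (144 − 135.75)² / 135.75 = 0.5014
  elongated: (24 − 22.625)² / 22.625 = 0.0836
χ² = 0.4550 + 0.5014 + 0.0836 = 1.040
Degrees of freedom = 3 − 1 = 2; critical value at α = 0.05 is 5.991.
Since 1.040 < 5.991, we fail to reject the null hypothesis — the data are consistent with the 9:6:1 ratio.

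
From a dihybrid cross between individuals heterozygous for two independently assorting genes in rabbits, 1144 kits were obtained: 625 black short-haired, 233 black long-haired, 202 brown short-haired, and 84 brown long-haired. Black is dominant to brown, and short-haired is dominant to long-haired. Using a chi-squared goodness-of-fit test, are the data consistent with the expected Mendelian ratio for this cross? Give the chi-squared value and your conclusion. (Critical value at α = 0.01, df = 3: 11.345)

A dihybrid F₂ with independent assortment and complete dominance at both loci gives a 9:3:3:1 phenotypic ratio.
Expected counts for N = 1144 under a 9:3:3:1 ratio (total parts = 16):
  black short-haired: 1144 × 9/16 = 643.5
  black long-haired: 1144 × 3/16 = 214.5
  brown short-haired: 1144 × 3/16 = 214.5
  brown long-haired: 1144 × 1/16 = 71.5
χ² = Σ (O − E)² / E
  black short-haired: (625 − 643.5)² / 643.5 = 0.5319
  black long-haired: (233 − 214.5)² / 214.5 = 1.5956
  brown short-haired: (202 − 214.5)² / 214.5 = 0.7284
  brown long-haired: (84 − 71.5)² / 71.5 = 2.1853
χ² = 0.5319 + 1.5956 + 0.7284 + 2.1853 = 5.0412 ≈ 5.041
Degrees of freedom = 4 − 1 = 3; critical value at α = 0.01 is 11.345.
Since 5.041 < 11.345, we fail to reject the null hypothesis — the data are consistent with the 9:3:3:1 ratio.

5.041; consistent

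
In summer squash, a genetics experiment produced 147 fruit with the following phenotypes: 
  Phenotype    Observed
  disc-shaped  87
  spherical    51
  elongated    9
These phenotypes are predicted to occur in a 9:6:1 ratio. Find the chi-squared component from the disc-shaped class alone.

Expected counts for N = 147 under a 9:6:1 ratio (total parts = 16):
  disc-shaped: 147 × 9/16 = 82.6875
  spherical: 147 × 6/16 = 55.125
  elongated: 147 × 1/16 = 9.1875
Contribution of disc-shaped: (87 − 82.6875)² / 82.6875 = 0.2249

0.225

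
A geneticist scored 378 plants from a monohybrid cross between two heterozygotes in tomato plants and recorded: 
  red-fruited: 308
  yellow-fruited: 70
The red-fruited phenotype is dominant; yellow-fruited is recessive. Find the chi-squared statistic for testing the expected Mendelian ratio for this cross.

8.469

For a monohybrid cross between heterozygotes with complete dominance, the expected phenotypic ratio is 3:1.
Expected counts for N = 378 under a 3:1 ratio (total parts = 4):
  red-fruited: 378 × 3/4 = 283.5
  yellow-fruited: 378 × 1/4 = 94.5
χ² = Σ (O − E)² / E
  red-fruited: (308 − 283.5)² / 283.5 = 2.1173
  yellow-fruited: (70 − 94.5)² / 94.5 = 6.3519
χ² = 2.1173 + 6.3519 = 8.4692 ≈ 8.469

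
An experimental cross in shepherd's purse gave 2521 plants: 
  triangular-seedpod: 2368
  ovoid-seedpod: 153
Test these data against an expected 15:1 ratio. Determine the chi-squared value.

The 15:1 ratio has 16 parts, so with N = 2521 the expected counts are:
  triangular-seedpod: 2521 × 15/16 = 2363.4375
  ovoid-seedpod: 2521 × 1/16 = 157.5625
χ² = Σ (O − E)² / E
  triangular-seedpod: (2368 − 2363.4375)² / 2363.4375 = 0.0088
  ovoid-seedpod: (153 − 157.5625)² / 157.5625 = 0.1321
χ² = 0.0088 + 0.1321 = 0.1409 ≈ 0.141

0.141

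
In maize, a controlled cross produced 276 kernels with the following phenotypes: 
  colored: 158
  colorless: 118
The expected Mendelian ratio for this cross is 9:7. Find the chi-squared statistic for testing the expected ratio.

The 9:7 ratio has 16 parts, so with N = 276 the expected counts are:
  colored: 276 × 9/16 = 155.25
  colorless: 276 × 7/16 = 120.75
χ² = Σ (O − E)² / E
  colored: (158 − 155.25)² / 155.25 = 0.0487
  colorless: (118 − 120.75)² / 120.75 = 0.0626
χ² = 0.0487 + 0.0626 = 0.1113 ≈ 0.111

0.111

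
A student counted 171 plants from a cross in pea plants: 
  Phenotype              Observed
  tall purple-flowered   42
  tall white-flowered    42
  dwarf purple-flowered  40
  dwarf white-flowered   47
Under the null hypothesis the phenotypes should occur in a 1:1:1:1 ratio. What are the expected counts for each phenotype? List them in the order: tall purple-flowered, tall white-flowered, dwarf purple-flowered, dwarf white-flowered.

The 1:1:1:1 ratio has 4 parts, so with N = 171 the expected counts are:
  tall purple-flowered: 171 × 1/4 = 42.75
  tall white-flowered: 171 × 1/4 = 42.75
  dwarf purple-flowered: 171 × 1/4 = 42.75
  dwarf white-flowered: 171 × 1/4 = 42.75

42.75, 42.75, 42.75, 42.75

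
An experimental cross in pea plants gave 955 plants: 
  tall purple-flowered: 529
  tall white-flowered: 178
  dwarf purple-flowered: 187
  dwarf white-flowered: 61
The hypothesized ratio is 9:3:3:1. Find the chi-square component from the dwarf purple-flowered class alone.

The 9:3:3:1 ratio has 16 parts, so with N = 955 the expected counts are:
  tall purple-flowered: 955 × 9/16 = 537.1875
  tall white-flowered: 955 × 3/16 = 179.0625
  dwarf purple-flowered: 955 × 3/16 = 179.0625
  dwarf white-flowered: 955 × 1/16 = 59.6875
Contribution of dwarf purple-flowered: (187 − 179.0625)² / 179.0625 = 0.3519

0.352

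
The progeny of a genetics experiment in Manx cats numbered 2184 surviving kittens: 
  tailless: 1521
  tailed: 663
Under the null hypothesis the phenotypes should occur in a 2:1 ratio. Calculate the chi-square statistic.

8.705

Expected counts for N = 2184 under a 2:1 ratio (total parts = 3):
  tailless: 2184 × 2/3 = 1456
  tailed: 2184 × 1/3 = 728
χ² = Σ (O − E)² / E
  tailless: (1521 − 1456)² / 1456 = 2.9018
  tailed: (663 − 728)² / 728 = 5.8036
χ² = 2.9018 + 5.8036 = 8.7054 ≈ 8.705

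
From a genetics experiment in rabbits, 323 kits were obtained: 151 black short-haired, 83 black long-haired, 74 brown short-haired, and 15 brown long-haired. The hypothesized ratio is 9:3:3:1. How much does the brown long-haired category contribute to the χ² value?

1.333

Total ratio parts = 16. Expected numbers out of 323:
  black short-haired: 323 × 9/16 = 181.6875
  black long-haired: 323 × 3/16 = 60.5625
  brown short-haired: 323 × 3/16 = 60.5625
  brown long-haired: 323 × 1/16 = 20.1875
Contribution of brown long-haired: (15 − 20.1875)² / 20.1875 = 1.3330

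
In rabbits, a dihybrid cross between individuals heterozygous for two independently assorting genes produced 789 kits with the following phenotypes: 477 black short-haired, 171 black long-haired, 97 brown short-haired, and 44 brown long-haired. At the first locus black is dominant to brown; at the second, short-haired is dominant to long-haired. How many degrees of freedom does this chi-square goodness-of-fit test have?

3

A dihybrid F₂ with independent assortment and complete dominance at both loci gives a 9:3:3:1 phenotypic ratio.
A goodness-of-fit test with 4 phenotype classes has df = 4 − 1 = 3.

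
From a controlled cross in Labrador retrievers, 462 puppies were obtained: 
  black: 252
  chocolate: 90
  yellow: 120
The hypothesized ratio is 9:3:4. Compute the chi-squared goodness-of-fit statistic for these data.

0.545

The 9:3:4 ratio has 16 parts, so with N = 462 the expected counts are:
  black: 462 × 9/16 = 259.875
  chocolate: 462 × 3/16 = 86.625
  yellow: 462 × 4/16 = 115.5
χ² = Σ (O − E)² / E
  black: (252 − 259.875)² / 259.875 = 0.2386
  chocolate: (90 − 86.625)² / 86.625 = 0.1315
  yellow: (120 − 115.5)² / 115.5 = 0.1753
χ² = 0.2386 + 0.1315 + 0.1753 = 0.5454 ≈ 0.545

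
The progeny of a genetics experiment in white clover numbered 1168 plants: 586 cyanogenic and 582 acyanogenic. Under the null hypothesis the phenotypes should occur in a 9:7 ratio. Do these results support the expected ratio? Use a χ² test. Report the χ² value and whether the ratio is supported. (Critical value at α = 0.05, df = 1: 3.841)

17.538; not consistent

Expected counts for N = 1168 under a 9:7 ratio (total parts = 16):
  cyanogenic: 1168 × 9/16 = 657
  acyanogenic: 1168 × 7/16 = 511
χ² = Σ (O − E)² / E
  cyanogenic: (586 − 657)² / 657 = 7.6728
  acyanogenic: (582 − 511)² / 511 = 9.8650
χ² = 7.6728 + 9.8650 = 17.5378 ≈ 17.538
Degrees of freedom = 2 − 1 = 1; critical value at α = 0.05 is 3.841.
Since 17.538 > 3.841, we reject the null hypothesis — the data do not fit the 9:7 ratio.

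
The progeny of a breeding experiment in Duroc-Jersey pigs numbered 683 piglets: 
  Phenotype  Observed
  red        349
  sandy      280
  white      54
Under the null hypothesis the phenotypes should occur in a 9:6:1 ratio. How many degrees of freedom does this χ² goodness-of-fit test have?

2

A goodness-of-fit test with 3 phenotype classes has df = 3 − 1 = 2.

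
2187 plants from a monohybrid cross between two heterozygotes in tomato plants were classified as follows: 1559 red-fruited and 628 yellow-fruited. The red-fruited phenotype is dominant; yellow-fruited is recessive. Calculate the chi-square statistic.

16.099

For a monohybrid cross between heterozygotes with complete dominance, the expected phenotypic ratio is 3:1.
Under the 3:1 hypothesis (Σ ratio = 4, N = 2187):
  red-fruited: 2187 × 3/4 = 1640.25
  yellow-fruited: 2187 × 1/4 = 546.75
χ² = Σ (O − E)² / E
  red-fruited: (1559 − 1640.25)² / 1640.25 = 4.0247
  yellow-fruited: (628 − 546.75)² / 546.75 = 12.0742
χ² = 4.0247 + 12.0742 = 16.0989 ≈ 16.099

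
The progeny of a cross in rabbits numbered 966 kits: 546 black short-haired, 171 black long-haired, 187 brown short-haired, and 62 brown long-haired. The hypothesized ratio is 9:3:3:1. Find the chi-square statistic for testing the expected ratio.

0.813

Total ratio parts = 16. Expected numbers out of 966:
  black short-haired: 966 × 9/16 = 543.375
  black long-haired: 966 × 3/16 = 181.125
  brown short-haired: 966 × 3/16 = 181.125
  brown long-haired: 966 × 1/16 = 60.375
χ² = Σ (O − E)² / E
  black short-haired: (546 − 543.375)² / 543.375 = 0.0127
  black long-haired: (171 − 181.125)² / 181.125 = 0.5660
  brown short-haired: (187 − 181.125)² / 181.125 = 0.1906
  brown long-haired: (62 − 60.375)² / 60.375 = 0.0437
χ² = 0.0127 + 0.5660 + 0.1906 + 0.0437 = 0.813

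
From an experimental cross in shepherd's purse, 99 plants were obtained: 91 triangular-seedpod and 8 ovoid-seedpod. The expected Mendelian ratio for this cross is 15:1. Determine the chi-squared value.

Under the 15:1 hypothesis (Σ ratio = 16, N = 99):
  triangular-seedpod: 99 × 15/16 = 92.8125
  ovoid-seedpod: 99 × 1/16 = 6.1875
χ² = Σ (O − E)² / E
  triangular-seedpod: (91 − 92.8125)² / 92.8125 = 0.0354
  ovoid-seedpod: (8 − 6.1875)² / 6.1875 = 0.5309
χ² = 0.0354 + 0.5309 = 0.5663 ≈ 0.566

0.566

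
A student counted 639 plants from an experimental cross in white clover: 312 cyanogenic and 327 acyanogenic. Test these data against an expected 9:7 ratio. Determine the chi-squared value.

14.310

Expected counts for N = 639 under a 9:7 ratio (total parts = 16):
  cyanogenic: 639 × 9/16 = 359.4375
  acyanogenic: 639 × 7/16 = 279.5625
χ² = Σ (O − E)² / E
  cyanogenic: (312 − 359.4375)² / 359.4375 = 6.2607
  acyanogenic: (327 − 279.5625)² / 279.5625 = 8.0494
χ² = 6.2607 + 8.0494 = 14.3101 ≈ 14.310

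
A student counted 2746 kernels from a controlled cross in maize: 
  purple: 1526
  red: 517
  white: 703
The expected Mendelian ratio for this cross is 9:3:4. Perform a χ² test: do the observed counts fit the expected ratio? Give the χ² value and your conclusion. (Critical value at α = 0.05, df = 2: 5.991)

Under the 9:3:4 hypothesis (Σ ratio = 16, N = 2746):
  purple: 2746 × 9/16 = 1544.625
  red: 2746 × 3/16 = 514.875
  white: 2746 × 4/16 = 686.5
χ² = Σ (O − E)² / E
  purple: (1526 − 1544.625)² / 1544.625 = 0.2246
  red: (517 − 514.875)² / 514.875 = 0.0088
  white: (703 − 686.5)² / 686.5 = 0.3966
χ² = 0.2246 + 0.0088 + 0.3966 = 0.630
Degrees of freedom = 3 − 1 = 2; critical value at α = 0.05 is 5.991.
Since 0.630 < 5.991, we fail to reject the null hypothesis — the data are consistent with the 9:3:4 ratio.

0.630; consistent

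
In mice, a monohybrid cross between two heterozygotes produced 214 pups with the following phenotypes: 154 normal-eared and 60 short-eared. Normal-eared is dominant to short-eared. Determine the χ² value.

For a monohybrid cross between heterozygotes with complete dominance, the expected phenotypic ratio is 3:1.
Under the 3:1 hypothesis (Σ ratio = 4, N = 214):
  normal-eared: 214 × 3/4 = 160.5
  short-eared: 214 × 1/4 = 53.5
χ² = Σ (O − E)² / E
  normal-eared: (154 − 160.5)² / 160.5 = 0.2632
  short-eared: (60 − 53.5)² / 53.5 = 0.7897
χ² = 0.2632 + 0.7897 = 1.0529 ≈ 1.053

1.053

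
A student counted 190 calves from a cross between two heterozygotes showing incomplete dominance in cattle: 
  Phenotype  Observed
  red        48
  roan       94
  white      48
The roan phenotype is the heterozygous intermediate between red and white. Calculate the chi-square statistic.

With incomplete dominance, a heterozygote × heterozygote cross gives a 1:2:1 phenotypic ratio.
Expected counts for N = 190 under a 1:2:1 ratio (total parts = 4):
  red: 190 × 1/4 = 47.5
  roan: 190 × 2/4 = 95
  white: 190 × 1/4 = 47.5
χ² = Σ (O − E)² / E
  red: (48 − 47.5)² / 47.5 = 0.0053
  roan: (94 − 95)² / 95 = 0.0105
  white: (48 − 47.5)² / 47.5 = 0.0053
χ² = 0.0053 + 0.0105 + 0.0053 = 0.0211 ≈ 0.021

0.021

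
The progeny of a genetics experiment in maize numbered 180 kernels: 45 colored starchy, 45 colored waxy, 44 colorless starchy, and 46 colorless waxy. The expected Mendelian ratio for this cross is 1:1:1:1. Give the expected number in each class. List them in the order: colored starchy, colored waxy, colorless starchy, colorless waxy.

Expected counts for N = 180 under a 1:1:1:1 ratio (total parts = 4):
  colored starchy: 180 × 1/4 = 45
  colored waxy: 180 × 1/4 = 45
  colorless starchy: 180 × 1/4 = 45
  colorless waxy: 180 × 1/4 = 45

45, 45, 45, 45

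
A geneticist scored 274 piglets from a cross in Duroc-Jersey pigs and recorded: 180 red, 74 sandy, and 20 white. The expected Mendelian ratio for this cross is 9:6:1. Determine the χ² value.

Expected counts for N = 274 under a 9:6:1 ratio (total parts = 16):
  red: 274 × 9/16 = 154.125
  sandy: 274 × 6/16 = 102.75
  white: 274 × 1/16 = 17.125
χ² = Σ (O − E)² / E
  red: (180 − 154.125)² / 154.125 = 4.3440
  sandy: (74 − 102.75)² / 102.75 = 8.0444
  white: (20 − 17.125)² / 17.125 = 0.4827
χ² = 4.3440 + 8.0444 + 0.4827 = 12.8711 ≈ 12.871

12.871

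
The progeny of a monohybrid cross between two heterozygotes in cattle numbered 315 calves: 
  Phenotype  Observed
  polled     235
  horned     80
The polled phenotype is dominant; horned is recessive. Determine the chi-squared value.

0.026

For a monohybrid cross between heterozygotes with complete dominance, the expected phenotypic ratio is 3:1.
Total ratio parts = 4. Expected numbers out of 315:
  polled: 315 × 3/4 = 236.25
  horned: 315 × 1/4 = 78.75
χ² = Σ (O − E)² / E
  polled: (235 − 236.25)² / 236.25 = 0.0066
  horned: (80 − 78.75)² / 78.75 = 0.0198
χ² = 0.0066 + 0.0198 = 0.0264 ≈ 0.026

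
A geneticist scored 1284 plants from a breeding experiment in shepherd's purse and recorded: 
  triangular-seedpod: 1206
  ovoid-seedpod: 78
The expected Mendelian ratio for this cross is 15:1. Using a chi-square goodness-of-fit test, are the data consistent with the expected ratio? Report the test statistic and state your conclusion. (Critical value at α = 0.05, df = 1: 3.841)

0.067; consistent

Expected counts for N = 1284 under a 15:1 ratio (total parts = 16):
  triangular-seedpod: 1284 × 15/16 = 1203.75
  ovoid-seedpod: 1284 × 1/16 = 80.25
χ² = Σ (O − E)² / E
  triangular-seedpod: (1206 − 1203.75)² / 1203.75 = 0.0042
  ovoid-seedpod: (78 − 80.25)² / 80.25 = 0.0631
χ² = 0.0042 + 0.0631 = 0.0673 ≈ 0.067
Degrees of freedom = 2 − 1 = 1; critical value at α = 0.05 is 3.841.
Since 0.067 < 3.841, we fail to reject the null hypothesis — the data are consistent with the 15:1 ratio.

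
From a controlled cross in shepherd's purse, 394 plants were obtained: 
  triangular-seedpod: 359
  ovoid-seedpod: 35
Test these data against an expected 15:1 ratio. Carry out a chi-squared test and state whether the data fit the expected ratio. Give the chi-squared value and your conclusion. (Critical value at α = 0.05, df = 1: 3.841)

4.663; not consistent

Expected counts for N = 394 under a 15:1 ratio (total parts = 16):
  triangular-seedpod: 394 × 15/16 = 369.375
  ovoid-seedpod: 394 × 1/16 = 24.625
χ² = Σ (O − E)² / E
  triangular-seedpod: (359 − 369.375)² / 369.375 = 0.2914
  ovoid-seedpod: (35 − 24.625)² / 24.625 = 4.3712
χ² = 0.2914 + 4.3712 = 4.6626 ≈ 4.663
Degrees of freedom = 2 − 1 = 1; critical value at α = 0.05 is 3.841.
Since 4.663 > 3.841, we reject the null hypothesis — the data do not fit the 15:1 ratio.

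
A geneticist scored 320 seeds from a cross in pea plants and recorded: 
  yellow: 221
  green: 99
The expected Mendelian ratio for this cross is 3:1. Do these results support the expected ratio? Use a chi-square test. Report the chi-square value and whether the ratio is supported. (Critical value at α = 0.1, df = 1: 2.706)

Under the 3:1 hypothesis (Σ ratio = 4, N = 320):
  yellow: 320 × 3/4 = 240
  green: 320 × 1/4 = 80
χ² = Σ (O − E)² / E
  yellow: (221 − 240)² / 240 = 1.5042
  green: (99 − 80)² / 80 = 4.5125
χ² = 1.5042 + 4.5125 = 6.0167 ≈ 6.017
Degrees of freedom = 2 − 1 = 1; critical value at α = 0.1 is 2.706.
Since 6.017 > 2.706, we reject the null hypothesis — the data do not fit the 3:1 ratio.

6.017; not consistent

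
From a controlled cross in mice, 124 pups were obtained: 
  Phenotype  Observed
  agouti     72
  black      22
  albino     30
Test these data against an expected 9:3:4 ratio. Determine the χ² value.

Expected counts for N = 124 under a 9:3:4 ratio (total parts = 16):
  agouti: 124 × 9/16 = 69.75
  black: 124 × 3/16 = 23.25
  albino: 124 × 4/16 = 31
χ² = Σ (O − E)² / E
  agouti: (72 − 69.75)² / 69.75 = 0.0726
  black: (22 − 23.25)² / 23.25 = 0.0672
  albino: (30 − 31)² / 31 = 0.0323
χ² = 0.0726 + 0.0672 + 0.0323 = 0.1721 ≈ 0.172

0.172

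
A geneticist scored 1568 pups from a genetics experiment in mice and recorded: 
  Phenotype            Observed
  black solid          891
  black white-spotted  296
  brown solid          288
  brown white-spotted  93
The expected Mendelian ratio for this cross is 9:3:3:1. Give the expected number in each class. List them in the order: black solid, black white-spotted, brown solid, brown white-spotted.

Total ratio parts = 16. Expected numbers out of 1568:
  black solid: 1568 × 9/16 = 882
  black white-spotted: 1568 × 3/16 = 294
  brown solid: 1568 × 3/16 = 294
  brown white-spotted: 1568 × 1/16 = 98

882, 294, 294, 98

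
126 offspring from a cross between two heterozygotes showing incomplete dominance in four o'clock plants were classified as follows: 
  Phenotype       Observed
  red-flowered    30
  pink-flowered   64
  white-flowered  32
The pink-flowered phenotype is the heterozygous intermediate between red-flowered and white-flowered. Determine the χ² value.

With incomplete dominance, a heterozygote × heterozygote cross gives a 1:2:1 phenotypic ratio.
Expected counts for N = 126 under a 1:2:1 ratio (total parts = 4):
  red-flowered: 126 × 1/4 = 31.5
  pink-flowered: 126 × 2/4 = 63
  white-flowered: 126 × 1/4 = 31.5
χ² = Σ (O − E)² / E
  red-flowered: (30 − 31.5)² / 31.5 = 0.0714
  pink-flowered: (64 − 63)² / 63 = 0.0159
  white-flowered: (32 − 31.5)² / 31.5 = 0.0079
χ² = 0.0714 + 0.0159 + 0.0079 = 0.0952 ≈ 0.095

0.095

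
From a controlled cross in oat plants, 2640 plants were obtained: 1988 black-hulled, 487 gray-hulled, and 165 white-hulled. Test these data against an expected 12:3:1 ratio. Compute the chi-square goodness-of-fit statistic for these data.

0.162

Total ratio parts = 16. Expected numbers out of 2640:
  black-hulled: 2640 × 12/16 = 1980
  gray-hulled: 2640 × 3/16 = 495
  white-hulled: 2640 × 1/16 = 165
χ² = Σ (O − E)² / E
  black-hulled: (1988 − 1980)² / 1980 = 0.0323
  gray-hulled: (487 − 495)² / 495 = 0.1293
  white-hulled: (165 − 165)² / 165 = 0.0000
χ² = 0.0323 + 0.1293 + 0.0000 = 0.1616 ≈ 0.162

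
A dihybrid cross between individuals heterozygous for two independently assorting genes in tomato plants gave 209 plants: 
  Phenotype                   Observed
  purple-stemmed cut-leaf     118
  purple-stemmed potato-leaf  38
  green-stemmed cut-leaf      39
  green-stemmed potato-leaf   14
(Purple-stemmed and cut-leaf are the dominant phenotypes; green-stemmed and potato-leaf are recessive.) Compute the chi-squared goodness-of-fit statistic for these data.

0.106

A dihybrid F₂ with independent assortment and complete dominance at both loci gives a 9:3:3:1 phenotypic ratio.
Total ratio parts = 16. Expected numbers out of 209:
  purple-stemmed cut-leaf: 209 × 9/16 = 117.5625
  purple-stemmed potato-leaf: 209 × 3/16 = 39.1875
  green-stemmed cut-leaf: 209 × 3/16 = 39.1875
  green-stemmed potato-leaf: 209 × 1/16 = 13.0625
χ² = Σ (O − E)² / E
  purple-stemmed cut-leaf: (118 − 117.5625)² / 117.5625 = 0.0016
  purple-stemmed potato-leaf: (38 − 39.1875)² / 39.1875 = 0.0360
  green-stemmed cut-leaf: (39 − 39.1875)² / 39.1875 = 0.0009
  green-stemmed potato-leaf: (14 − 13.0625)² / 13.0625 = 0.0673
χ² = 0.0016 + 0.0360 + 0.0009 + 0.0673 = 0.1058 ≈ 0.106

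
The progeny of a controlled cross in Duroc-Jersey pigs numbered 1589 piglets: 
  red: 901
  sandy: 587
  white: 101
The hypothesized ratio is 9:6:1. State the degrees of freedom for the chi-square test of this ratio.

2

A goodness-of-fit test with 3 phenotype classes has df = 3 − 1 = 2.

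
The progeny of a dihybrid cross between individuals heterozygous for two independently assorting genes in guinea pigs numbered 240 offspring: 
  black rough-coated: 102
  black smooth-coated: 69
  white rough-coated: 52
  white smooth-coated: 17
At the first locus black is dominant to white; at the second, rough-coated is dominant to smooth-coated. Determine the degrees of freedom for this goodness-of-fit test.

3

A dihybrid F₂ with independent assortment and complete dominance at both loci gives a 9:3:3:1 phenotypic ratio.
A goodness-of-fit test with 4 phenotype classes has df = 4 − 1 = 3.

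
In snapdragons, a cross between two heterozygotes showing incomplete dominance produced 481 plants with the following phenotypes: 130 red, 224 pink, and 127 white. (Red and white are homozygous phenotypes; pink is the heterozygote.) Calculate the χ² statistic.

With incomplete dominance, a heterozygote × heterozygote cross gives a 1:2:1 phenotypic ratio.
Expected counts for N = 481 under a 1:2:1 ratio (total parts = 4):
  red: 481 × 1/4 = 120.25
  pink: 481 × 2/4 = 240.5
  white: 481 × 1/4 = 120.25
χ² = Σ (O − E)² / E
  red: (130 − 120.25)² / 120.25 = 0.7905
  pink: (224 − 240.5)² / 240.5 = 1.1320
  white: (127 − 120.25)² / 120.25 = 0.3789
χ² = 0.7905 + 1.1320 + 0.3789 = 2.3014 ≈ 2.301

2.301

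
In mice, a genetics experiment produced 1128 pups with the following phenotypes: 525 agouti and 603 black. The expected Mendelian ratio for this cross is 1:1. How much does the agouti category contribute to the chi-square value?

2.697

Expected counts for N = 1128 under a 1:1 ratio (total parts = 2):
  agouti: 1128 × 1/2 = 564
  black: 1128 × 1/2 = 564
Contribution of agouti: (525 − 564)² / 564 = 2.6968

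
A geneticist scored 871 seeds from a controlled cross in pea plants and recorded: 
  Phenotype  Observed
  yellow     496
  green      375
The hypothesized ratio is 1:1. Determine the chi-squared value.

16.809

Expected counts for N = 871 under a 1:1 ratio (total parts = 2):
  yellow: 871 × 1/2 = 435.5
  green: 871 × 1/2 = 435.5
χ² = Σ (O − E)² / E
  yellow: (496 − 435.5)² / 435.5 = 8.4047
  green: (375 − 435.5)² / 435.5 = 8.4047
χ² = 8.4047 + 8.4047 = 16.8094 ≈ 16.809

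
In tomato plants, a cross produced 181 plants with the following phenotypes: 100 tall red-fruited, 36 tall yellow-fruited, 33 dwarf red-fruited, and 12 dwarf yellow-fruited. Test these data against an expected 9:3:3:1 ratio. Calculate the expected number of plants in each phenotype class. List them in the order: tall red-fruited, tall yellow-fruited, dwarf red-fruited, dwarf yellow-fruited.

101.8125, 33.9375, 33.9375, 11.3125

The 9:3:3:1 ratio has 16 parts, so with N = 181 the expected counts are:
  tall red-fruited: 181 × 9/16 = 101.8125
  tall yellow-fruited: 181 × 3/16 = 33.9375
  dwarf red-fruited: 181 × 3/16 = 33.9375
  dwarf yellow-fruited: 181 × 1/16 = 11.3125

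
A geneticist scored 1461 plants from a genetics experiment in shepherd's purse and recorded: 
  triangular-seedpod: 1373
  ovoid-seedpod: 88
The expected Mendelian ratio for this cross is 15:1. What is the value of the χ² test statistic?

0.128

Under the 15:1 hypothesis (Σ ratio = 16, N = 1461):
  triangular-seedpod: 1461 × 15/16 = 1369.6875
  ovoid-seedpod: 1461 × 1/16 = 91.3125
χ² = Σ (O − E)² / E
  triangular-seedpod: (1373 − 1369.6875)² / 1369.6875 = 0.0080
  ovoid-seedpod: (88 − 91.3125)² / 91.3125 = 0.1202
χ² = 0.0080 + 0.1202 = 0.1282 ≈ 0.128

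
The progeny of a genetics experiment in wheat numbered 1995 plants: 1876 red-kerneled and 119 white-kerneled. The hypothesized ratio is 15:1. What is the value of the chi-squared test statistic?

0.277

Expected counts for N = 1995 under a 15:1 ratio (total parts = 16):
  red-kerneled: 1995 × 15/16 = 1870.3125
  white-kerneled: 1995 × 1/16 = 124.6875
χ² = Σ (O − E)² / E
  red-kerneled: (1876 − 1870.3125)² / 1870.3125 = 0.0173
  white-kerneled: (119 − 124.6875)² / 124.6875 = 0.2594
χ² = 0.0173 + 0.2594 = 0.2767 ≈ 0.277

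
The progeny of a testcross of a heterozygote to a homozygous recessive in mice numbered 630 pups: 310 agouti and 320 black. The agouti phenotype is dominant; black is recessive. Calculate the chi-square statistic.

0.159

A testcross of a heterozygote (Aa × aa) gives a 1:1 phenotypic ratio.
Under the 1:1 hypothesis (Σ ratio = 2, N = 630):
  agouti: 630 × 1/2 = 315
  black: 630 × 1/2 = 315
χ² = Σ (O − E)² / E
  agouti: (310 − 315)² / 315 = 0.0794
  black: (320 − 315)² / 315 = 0.0794
χ² = 0.0794 + 0.0794 = 0.1588 ≈ 0.159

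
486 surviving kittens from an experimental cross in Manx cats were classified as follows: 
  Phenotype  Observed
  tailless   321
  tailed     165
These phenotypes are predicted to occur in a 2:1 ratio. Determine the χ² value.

The 2:1 ratio has 3 parts, so with N = 486 the expected counts are:
  tailless: 486 × 2/3 = 324
  tailed: 486 × 1/3 = 162
χ² = Σ (O − E)² / E
  tailless: (321 − 324)² / 324 = 0.0278
  tailed: (165 − 162)² / 162 = 0.0556
χ² = 0.0278 + 0.0556 = 0.0834 ≈ 0.083

0.083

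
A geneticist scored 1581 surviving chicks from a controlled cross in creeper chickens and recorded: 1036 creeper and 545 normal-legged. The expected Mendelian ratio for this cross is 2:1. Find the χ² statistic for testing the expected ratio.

0.922

Under the 2:1 hypothesis (Σ ratio = 3, N = 1581):
  creeper: 1581 × 2/3 = 1054
  normal-legged: 1581 × 1/3 = 527
χ² = Σ (O − E)² / E
  creeper: (1036 − 1054)² / 1054 = 0.3074
  normal-legged: (545 − 527)² / 527 = 0.6148
χ² = 0.3074 + 0.6148 = 0.9222 ≈ 0.922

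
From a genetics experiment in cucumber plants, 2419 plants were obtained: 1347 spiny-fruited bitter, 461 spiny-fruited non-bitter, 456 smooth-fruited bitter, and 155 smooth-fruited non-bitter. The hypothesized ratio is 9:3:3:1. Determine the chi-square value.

Total ratio parts = 16. Expected numbers out of 2419:
  spiny-fruited bitter: 2419 × 9/16 = 1360.6875
  spiny-fruited non-bitter: 2419 × 3/16 = 453.5625
  smooth-fruited bitter: 2419 × 3/16 = 453.5625
  smooth-fruited non-bitter: 2419 × 1/16 = 151.1875
χ² = Σ (O − E)² / E
  spiny-fruited bitter: (1347 − 1360.6875)² / 1360.6875 = 0.1377
  spiny-fruited non-bitter: (461 − 453.5625)² / 453.5625 = 0.1220
  smooth-fruited bitter: (456 − 453.5625)² / 453.5625 = 0.0131
  smooth-fruited non-bitter: (155 − 151.1875)² / 151.1875 = 0.0961
χ² = 0.1377 + 0.1220 + 0.0131 + 0.0961 = 0.3689 ≈ 0.369

0.369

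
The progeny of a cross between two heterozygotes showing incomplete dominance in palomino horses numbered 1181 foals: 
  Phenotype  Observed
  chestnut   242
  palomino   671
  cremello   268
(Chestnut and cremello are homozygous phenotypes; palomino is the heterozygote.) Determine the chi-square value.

23.093

With incomplete dominance, a heterozygote × heterozygote cross gives a 1:2:1 phenotypic ratio.
The 1:2:1 ratio has 4 parts, so with N = 1181 the expected counts are:
  chestnut: 1181 × 1/4 = 295.25
  palomino: 1181 × 2/4 = 590.5
  cremello: 1181 × 1/4 = 295.25
χ² = Σ (O − E)² / E
  chestnut: (242 − 295.25)² / 295.25 = 9.6039
  palomino: (671 − 590.5)² / 590.5 = 10.9742
  cremello: (268 − 295.25)² / 295.25 = 2.5150
χ² = 9.6039 + 10.9742 + 2.5150 = 23.0931 ≈ 23.093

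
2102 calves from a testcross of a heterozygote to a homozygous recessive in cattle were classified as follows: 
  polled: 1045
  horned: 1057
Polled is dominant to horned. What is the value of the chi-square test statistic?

A testcross of a heterozygote (Aa × aa) gives a 1:1 phenotypic ratio.
Under the 1:1 hypothesis (Σ ratio = 2, N = 2102):
  polled: 2102 × 1/2 = 1051
  horned: 2102 × 1/2 = 1051
χ² = Σ (O − E)² / E
  polled: (1045 − 1051)² / 1051 = 0.0343
  horned: (1057 − 1051)² / 1051 = 0.0343
χ² = 0.0343 + 0.0343 = 0.0686 ≈ 0.069

0.069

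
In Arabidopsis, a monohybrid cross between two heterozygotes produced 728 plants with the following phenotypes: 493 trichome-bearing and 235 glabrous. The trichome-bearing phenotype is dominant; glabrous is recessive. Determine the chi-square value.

For a monohybrid cross between heterozygotes with complete dominance, the expected phenotypic ratio is 3:1.
Under the 3:1 hypothesis (Σ ratio = 4, N = 728):
  trichome-bearing: 728 × 3/4 = 546
  glabrous: 728 × 1/4 = 182
χ² = Σ (O − E)² / E
  trichome-bearing: (493 − 546)² / 546 = 5.1447
  glabrous: (235 − 182)² / 182 = 15.4341
χ² = 5.1447 + 15.4341 = 20.5788 ≈ 20.579

20.579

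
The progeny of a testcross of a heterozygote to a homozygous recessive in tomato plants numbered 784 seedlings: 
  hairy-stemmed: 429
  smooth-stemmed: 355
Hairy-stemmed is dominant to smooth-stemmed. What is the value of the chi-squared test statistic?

6.985

A testcross of a heterozygote (Aa × aa) gives a 1:1 phenotypic ratio.
Under the 1:1 hypothesis (Σ ratio = 2, N = 784):
  hairy-stemmed: 784 × 1/2 = 392
  smooth-stemmed: 784 × 1/2 = 392
χ² = Σ (O − E)² / E
  hairy-stemmed: (429 − 392)² / 392 = 3.4923
  smooth-stemmed: (355 − 392)² / 392 = 3.4923
χ² = 3.4923 + 3.4923 = 6.9846 ≈ 6.985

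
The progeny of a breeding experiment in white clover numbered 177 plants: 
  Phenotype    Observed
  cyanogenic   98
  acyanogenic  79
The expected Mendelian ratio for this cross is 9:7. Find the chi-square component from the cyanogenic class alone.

0.025

Total ratio parts = 16. Expected numbers out of 177:
  cyanogenic: 177 × 9/16 = 99.5625
  acyanogenic: 177 × 7/16 = 77.4375
Contribution of cyanogenic: (98 − 99.5625)² / 99.5625 = 0.0245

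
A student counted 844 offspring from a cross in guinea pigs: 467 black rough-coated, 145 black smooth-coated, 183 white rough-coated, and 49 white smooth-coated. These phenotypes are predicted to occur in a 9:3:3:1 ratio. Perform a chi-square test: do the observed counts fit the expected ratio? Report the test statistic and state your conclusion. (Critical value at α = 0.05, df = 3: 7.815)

5.373; consistent

Under the 9:3:3:1 hypothesis (Σ ratio = 16, N = 844):
  black rough-coated: 844 × 9/16 = 474.75
  black smooth-coated: 844 × 3/16 = 158.25
  white rough-coated: 844 × 3/16 = 158.25
  white smooth-coated: 844 × 1/16 = 52.75
χ² = Σ (O − E)² / E
  black rough-coated: (467 − 474.75)² / 474.75 = 0.1265
  black smooth-coated: (145 − 158.25)² / 158.25 = 1.1094
  white rough-coated: (183 − 158.25)² / 158.25 = 3.8709
  white smooth-coated: (49 − 52.75)² / 52.75 = 0.2666
χ² = 0.1265 + 1.1094 + 3.8709 + 0.2666 = 5.3734 ≈ 5.373
Degrees of freedom = 4 − 1 = 3; critical value at α = 0.05 is 7.815.
Since 5.373 < 7.815, we fail to reject the null hypothesis — the data are consistent with the 9:3:3:1 ratio.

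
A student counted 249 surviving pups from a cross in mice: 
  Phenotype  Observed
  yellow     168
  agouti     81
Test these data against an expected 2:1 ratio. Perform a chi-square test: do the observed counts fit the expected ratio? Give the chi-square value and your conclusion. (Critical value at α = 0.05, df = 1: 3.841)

0.072; consistent

Under the 2:1 hypothesis (Σ ratio = 3, N = 249):
  yellow: 249 × 2/3 = 166
  agouti: 249 × 1/3 = 83
χ² = Σ (O − E)² / E
  yellow: (168 − 166)² / 166 = 0.0241
  agouti: (81 − 83)² / 83 = 0.0482
χ² = 0.0241 + 0.0482 = 0.0723 ≈ 0.072
Degrees of freedom = 2 − 1 = 1; critical value at α = 0.05 is 3.841.
Since 0.072 < 3.841, we fail to reject the null hypothesis — the data are consistent with the 2:1 ratio.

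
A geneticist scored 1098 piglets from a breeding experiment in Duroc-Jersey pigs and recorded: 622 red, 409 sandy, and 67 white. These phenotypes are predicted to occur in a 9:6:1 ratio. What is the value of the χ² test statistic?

0.088

Total ratio parts = 16. Expected numbers out of 1098:
  red: 1098 × 9/16 = 617.625
  sandy: 1098 × 6/16 = 411.75
  white: 1098 × 1/16 = 68.625
χ² = Σ (O − E)² / E
  red: (622 − 617.625)² / 617.625 = 0.0310
  sandy: (409 − 411.75)² / 411.75 = 0.0184
  white: (67 − 68.625)² / 68.625 = 0.0385
χ² = 0.0310 + 0.0184 + 0.0385 = 0.0879 ≈ 0.088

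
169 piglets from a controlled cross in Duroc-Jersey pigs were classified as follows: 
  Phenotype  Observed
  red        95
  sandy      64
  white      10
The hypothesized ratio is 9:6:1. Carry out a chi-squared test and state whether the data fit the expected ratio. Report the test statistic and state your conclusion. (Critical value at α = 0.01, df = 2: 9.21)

0.036; consistent

Under the 9:6:1 hypothesis (Σ ratio = 16, N = 169):
  red: 169 × 9/16 = 95.0625
  sandy: 169 × 6/16 = 63.375
  white: 169 × 1/16 = 10.5625
χ² = Σ (O − E)² / E
  red: (95 − 95.0625)² / 95.0625 = 0.0000
  sandy: (64 − 63.375)² / 63.375 = 0.0062
  white: (10 − 10.5625)² / 10.5625 = 0.0300
χ² = 0.0000 + 0.0062 + 0.0300 = 0.0362 ≈ 0.036
Degrees of freedom = 3 − 1 = 2; critical value at α = 0.01 is 9.21.
Since 0.036 < 9.21, we fail to reject the null hypothesis — the data are consistent with the 9:6:1 ratio.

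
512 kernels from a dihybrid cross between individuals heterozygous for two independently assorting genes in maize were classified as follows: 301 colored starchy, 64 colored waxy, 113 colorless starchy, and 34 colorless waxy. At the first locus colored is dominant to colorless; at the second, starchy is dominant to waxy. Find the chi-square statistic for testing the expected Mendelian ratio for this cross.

A dihybrid F₂ with independent assortment and complete dominance at both loci gives a 9:3:3:1 phenotypic ratio.
Total ratio parts = 16. Expected numbers out of 512:
  colored starchy: 512 × 9/16 = 288
  colored waxy: 512 × 3/16 = 96
  colorless starchy: 512 × 3/16 = 96
  colorless waxy: 512 × 1/16 = 32
χ² = Σ (O − E)² / E
  colored starchy: (301 − 288)² / 288 = 0.5868
  colored waxy: (64 − 96)² / 96 = 10.6667
  colorless starchy: (113 − 96)² / 96 = 3.0104
  colorless waxy: (34 − 32)² / 32 = 0.1250
χ² = 0.5868 + 10.6667 + 3.0104 + 0.1250 = 14.3889 ≈ 14.389

14.389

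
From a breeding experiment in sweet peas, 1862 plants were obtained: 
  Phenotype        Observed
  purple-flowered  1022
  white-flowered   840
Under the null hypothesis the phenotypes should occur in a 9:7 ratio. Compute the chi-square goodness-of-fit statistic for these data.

1.405

The 9:7 ratio has 16 parts, so with N = 1862 the expected counts are:
  purple-flowered: 1862 × 9/16 = 1047.375
  white-flowered: 1862 × 7/16 = 814.625
χ² = Σ (O − E)² / E
  purple-flowered: (1022 − 1047.375)² / 1047.375 = 0.6148
  white-flowered: (840 − 814.625)² / 814.625 = 0.7904
χ² = 0.6148 + 0.7904 = 1.4052 ≈ 1.405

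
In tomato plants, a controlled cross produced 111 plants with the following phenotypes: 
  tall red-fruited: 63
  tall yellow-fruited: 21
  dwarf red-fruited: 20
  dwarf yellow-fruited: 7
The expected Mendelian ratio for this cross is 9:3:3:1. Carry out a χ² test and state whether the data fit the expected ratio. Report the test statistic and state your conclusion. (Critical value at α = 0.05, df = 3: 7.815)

Total ratio parts = 16. Expected numbers out of 111:
  tall red-fruited: 111 × 9/16 = 62.4375
  tall yellow-fruited: 111 × 3/16 = 20.8125
  dwarf red-fruited: 111 × 3/16 = 20.8125
  dwarf yellow-fruited: 111 × 1/16 = 6.9375
χ² = Σ (O − E)² / E
  tall red-fruited: (63 − 62.4375)² / 62.4375 = 0.0051
  tall yellow-fruited: (21 − 20.8125)² / 20.8125 = 0.0017
  dwarf red-fruited: (20 − 20.8125)² / 20.8125 = 0.0317
  dwarf yellow-fruited: (7 − 6.9375)² / 6.9375 = 0.0006
χ² = 0.0051 + 0.0017 + 0.0317 + 0.0006 = 0.0391 ≈ 0.039
Degrees of freedom = 4 − 1 = 3; critical value at α = 0.05 is 7.815.
Since 0.039 < 7.815, we fail to reject the null hypothesis — the data are consistent with the 9:3:3:1 ratio.

0.039; consistent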